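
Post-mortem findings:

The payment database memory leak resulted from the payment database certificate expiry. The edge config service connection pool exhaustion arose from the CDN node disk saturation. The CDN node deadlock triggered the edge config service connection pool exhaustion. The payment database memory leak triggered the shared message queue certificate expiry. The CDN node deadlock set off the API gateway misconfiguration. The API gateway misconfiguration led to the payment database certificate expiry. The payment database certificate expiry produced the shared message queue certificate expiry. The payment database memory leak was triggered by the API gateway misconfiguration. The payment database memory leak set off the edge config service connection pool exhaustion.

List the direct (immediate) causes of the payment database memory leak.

Upstream contributors include the CDN node deadlock, but only the API gateway misconfiguration, the payment database certificate expiry feed directly into the payment database memory leak.

the API gateway misconfiguration, the payment database certificate expiry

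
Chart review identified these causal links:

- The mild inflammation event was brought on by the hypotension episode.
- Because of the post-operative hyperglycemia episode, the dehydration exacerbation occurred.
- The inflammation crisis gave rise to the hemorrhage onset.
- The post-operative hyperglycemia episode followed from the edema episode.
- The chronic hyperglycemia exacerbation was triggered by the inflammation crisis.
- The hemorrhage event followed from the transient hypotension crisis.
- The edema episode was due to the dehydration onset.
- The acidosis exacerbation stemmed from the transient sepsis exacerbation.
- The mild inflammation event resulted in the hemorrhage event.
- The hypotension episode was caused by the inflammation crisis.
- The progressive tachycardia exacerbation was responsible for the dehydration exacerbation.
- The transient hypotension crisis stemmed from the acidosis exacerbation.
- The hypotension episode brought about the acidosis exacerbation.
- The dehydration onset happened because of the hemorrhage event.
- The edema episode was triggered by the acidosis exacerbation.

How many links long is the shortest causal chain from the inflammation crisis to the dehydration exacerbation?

Shortest chain: the inflammation crisis → the hypotension episode → the acidosis exacerbation → the edema episode → the post-operative hyperglycemia episode → the dehydration exacerbation.

5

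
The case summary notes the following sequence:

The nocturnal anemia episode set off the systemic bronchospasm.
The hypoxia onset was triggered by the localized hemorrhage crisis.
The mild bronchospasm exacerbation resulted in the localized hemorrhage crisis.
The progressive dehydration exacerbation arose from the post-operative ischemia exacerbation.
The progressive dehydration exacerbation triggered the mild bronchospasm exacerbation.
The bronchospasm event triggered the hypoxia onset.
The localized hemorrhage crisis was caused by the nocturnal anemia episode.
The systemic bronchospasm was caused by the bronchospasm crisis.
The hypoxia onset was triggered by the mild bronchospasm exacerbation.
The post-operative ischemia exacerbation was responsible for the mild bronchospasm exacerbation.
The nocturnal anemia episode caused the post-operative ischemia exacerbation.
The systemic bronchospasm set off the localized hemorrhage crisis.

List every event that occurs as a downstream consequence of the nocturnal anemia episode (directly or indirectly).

the hypoxia onset, the localized hemorrhage crisis, the mild bronchospasm exacerbation, the post-operative ischemia exacerbation, the progressive dehydration exacerbation, the systemic bronchospasm

Direct effects: the post-operative ischemia exacerbation, the systemic bronchospasm, the localized hemorrhage crisis.
2 steps out: the progressive dehydration exacerbation, the mild bronchospasm exacerbation, the hypoxia onset.
Not reachable from it: the bronchospasm crisis, the bronchospasm event.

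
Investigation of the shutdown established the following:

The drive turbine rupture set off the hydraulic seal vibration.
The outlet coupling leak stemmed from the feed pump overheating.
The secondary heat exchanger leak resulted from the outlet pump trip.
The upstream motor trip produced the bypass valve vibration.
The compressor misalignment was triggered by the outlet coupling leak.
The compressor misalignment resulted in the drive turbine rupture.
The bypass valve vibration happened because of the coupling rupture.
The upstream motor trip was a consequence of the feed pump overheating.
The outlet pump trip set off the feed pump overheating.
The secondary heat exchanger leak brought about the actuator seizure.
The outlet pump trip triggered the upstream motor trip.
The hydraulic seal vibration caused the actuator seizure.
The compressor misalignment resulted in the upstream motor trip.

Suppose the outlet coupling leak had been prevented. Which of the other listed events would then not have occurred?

Downstream of the outlet coupling leak: the compressor misalignment, the upstream motor trip, the bypass valve vibration, the drive turbine rupture, the hydraulic seal vibration, the actuator seizure.
Of those, still caused via another path: the upstream motor trip, the bypass valve vibration, the actuator seizure.
The remainder have no surviving cause.

the compressor misalignment, the drive turbine rupture, the hydraulic seal vibration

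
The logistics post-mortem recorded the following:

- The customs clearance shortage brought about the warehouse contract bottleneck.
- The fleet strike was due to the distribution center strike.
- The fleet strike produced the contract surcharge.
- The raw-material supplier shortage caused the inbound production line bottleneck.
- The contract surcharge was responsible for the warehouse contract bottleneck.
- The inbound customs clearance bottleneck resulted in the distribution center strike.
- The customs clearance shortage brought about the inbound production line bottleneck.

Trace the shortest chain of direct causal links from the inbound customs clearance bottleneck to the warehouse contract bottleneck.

the inbound customs clearance bottleneck → the distribution center strike → the fleet strike → the contract surcharge → the warehouse contract bottleneck

the inbound customs clearance bottleneck → the distribution center strike
the distribution center strike → the fleet strike
the fleet strike → the contract surcharge
the contract surcharge → the warehouse contract bottleneck
Length: 4 steps.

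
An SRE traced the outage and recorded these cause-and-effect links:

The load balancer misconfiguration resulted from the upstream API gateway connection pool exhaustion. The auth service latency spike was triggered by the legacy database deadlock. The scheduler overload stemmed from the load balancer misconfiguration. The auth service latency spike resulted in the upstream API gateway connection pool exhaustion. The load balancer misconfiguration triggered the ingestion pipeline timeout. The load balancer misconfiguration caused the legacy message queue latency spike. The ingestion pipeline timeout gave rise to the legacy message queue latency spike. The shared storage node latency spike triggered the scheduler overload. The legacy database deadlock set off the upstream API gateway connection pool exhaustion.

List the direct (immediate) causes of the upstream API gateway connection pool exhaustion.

the auth service latency spike, the legacy database deadlock → the upstream API gateway connection pool exhaustion with nothing further upstream stated.

the auth service latency spike, the legacy database deadlock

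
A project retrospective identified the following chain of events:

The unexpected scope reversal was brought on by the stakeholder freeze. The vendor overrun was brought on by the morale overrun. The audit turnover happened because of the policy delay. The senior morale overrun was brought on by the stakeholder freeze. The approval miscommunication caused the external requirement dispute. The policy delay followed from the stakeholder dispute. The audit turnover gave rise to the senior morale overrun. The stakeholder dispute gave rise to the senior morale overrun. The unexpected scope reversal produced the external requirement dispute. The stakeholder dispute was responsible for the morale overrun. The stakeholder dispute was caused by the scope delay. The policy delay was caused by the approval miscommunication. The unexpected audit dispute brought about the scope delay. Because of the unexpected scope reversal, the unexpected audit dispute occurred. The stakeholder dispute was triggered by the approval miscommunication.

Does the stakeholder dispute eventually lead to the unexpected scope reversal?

No

The stakeholder dispute leads to the policy delay, the morale overrun, the audit turnover, the vendor overrun, the senior morale overrun; the unexpected scope reversal is not among them.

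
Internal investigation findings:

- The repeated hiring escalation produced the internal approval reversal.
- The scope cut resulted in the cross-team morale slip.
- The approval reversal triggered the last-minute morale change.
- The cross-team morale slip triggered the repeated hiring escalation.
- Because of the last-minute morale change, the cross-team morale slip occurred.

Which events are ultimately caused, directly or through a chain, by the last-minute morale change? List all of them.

the cross-team morale slip, the internal approval reversal, the repeated hiring escalation

Direct effects: the cross-team morale slip.
2 steps out: the repeated hiring escalation.
3 steps out: the internal approval reversal.
Not reachable from it: the approval reversal, the scope cut.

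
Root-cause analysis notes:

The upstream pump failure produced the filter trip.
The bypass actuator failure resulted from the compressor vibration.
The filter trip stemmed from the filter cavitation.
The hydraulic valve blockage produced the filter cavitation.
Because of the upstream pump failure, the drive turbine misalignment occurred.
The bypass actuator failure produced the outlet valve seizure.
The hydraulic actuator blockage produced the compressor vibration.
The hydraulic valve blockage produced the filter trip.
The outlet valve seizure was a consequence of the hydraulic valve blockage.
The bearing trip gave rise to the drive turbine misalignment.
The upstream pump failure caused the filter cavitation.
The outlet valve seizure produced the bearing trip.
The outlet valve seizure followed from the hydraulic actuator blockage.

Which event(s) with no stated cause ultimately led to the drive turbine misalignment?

Tracing upstream from the drive turbine misalignment: the drive turbine misalignment ← the bearing trip ← the outlet valve seizure ← the hydraulic valve blockage.
A separate upstream branch: the drive turbine misalignment ← the bearing trip ← the outlet valve seizure ← the hydraulic actuator blockage.
A separate upstream branch: the drive turbine misalignment ← the upstream pump failure.
Each of those chain origins has no stated cause.

the hydraulic actuator blockage, the hydraulic valve blockage, the upstream pump failure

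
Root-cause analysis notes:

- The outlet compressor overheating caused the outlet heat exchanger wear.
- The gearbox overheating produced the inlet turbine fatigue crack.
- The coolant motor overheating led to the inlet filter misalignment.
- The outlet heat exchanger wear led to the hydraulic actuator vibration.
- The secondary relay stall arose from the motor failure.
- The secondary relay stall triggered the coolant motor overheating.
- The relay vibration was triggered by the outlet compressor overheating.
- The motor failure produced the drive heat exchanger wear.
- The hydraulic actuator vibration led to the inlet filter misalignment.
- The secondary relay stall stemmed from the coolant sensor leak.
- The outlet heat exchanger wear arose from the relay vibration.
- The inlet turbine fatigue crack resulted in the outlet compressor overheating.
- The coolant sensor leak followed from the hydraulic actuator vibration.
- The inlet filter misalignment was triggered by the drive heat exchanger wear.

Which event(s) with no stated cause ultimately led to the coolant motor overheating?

the gearbox overheating, the motor failure

Tracing upstream from the coolant motor overheating: the coolant motor overheating ← the secondary relay stall ← the coolant sensor leak ← the hydraulic actuator vibration ← the outlet heat exchanger wear ← the outlet compressor overheating ← the inlet turbine fatigue crack ← the gearbox overheating.
A separate upstream branch: the coolant motor overheating ← the secondary relay stall ← the motor failure.
Each of those chain origins has no stated cause.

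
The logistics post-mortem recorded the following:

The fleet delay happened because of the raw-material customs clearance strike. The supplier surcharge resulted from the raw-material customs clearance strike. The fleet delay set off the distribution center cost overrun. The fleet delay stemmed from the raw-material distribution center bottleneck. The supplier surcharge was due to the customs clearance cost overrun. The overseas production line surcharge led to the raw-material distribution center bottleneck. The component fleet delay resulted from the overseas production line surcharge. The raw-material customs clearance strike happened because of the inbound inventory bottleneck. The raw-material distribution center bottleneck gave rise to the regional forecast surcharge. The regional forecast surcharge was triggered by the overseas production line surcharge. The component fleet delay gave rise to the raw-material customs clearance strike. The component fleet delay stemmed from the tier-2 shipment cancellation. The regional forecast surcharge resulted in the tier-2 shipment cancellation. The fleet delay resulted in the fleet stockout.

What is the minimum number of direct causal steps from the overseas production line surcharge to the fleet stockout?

Shortest chain: the overseas production line surcharge → the raw-material distribution center bottleneck → the fleet delay → the fleet stockout.

3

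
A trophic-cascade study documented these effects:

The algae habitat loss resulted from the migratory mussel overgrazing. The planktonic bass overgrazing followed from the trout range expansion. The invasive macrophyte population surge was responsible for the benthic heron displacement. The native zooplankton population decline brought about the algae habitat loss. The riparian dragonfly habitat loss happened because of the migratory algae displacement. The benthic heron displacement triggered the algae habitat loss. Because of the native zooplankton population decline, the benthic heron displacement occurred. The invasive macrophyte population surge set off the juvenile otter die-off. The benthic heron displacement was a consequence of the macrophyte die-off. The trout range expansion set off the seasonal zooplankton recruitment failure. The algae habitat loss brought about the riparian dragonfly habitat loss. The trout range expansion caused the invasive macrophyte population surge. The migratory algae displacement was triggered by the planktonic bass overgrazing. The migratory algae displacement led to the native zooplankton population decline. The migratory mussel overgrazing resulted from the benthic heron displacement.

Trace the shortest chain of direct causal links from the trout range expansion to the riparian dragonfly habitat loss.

the trout range expansion → the planktonic bass overgrazing → the migratory algae displacement → the riparian dragonfly habitat loss

the trout range expansion → the planktonic bass overgrazing
the planktonic bass overgrazing → the migratory algae displacement
the migratory algae displacement → the riparian dragonfly habitat loss
Length: 3 steps.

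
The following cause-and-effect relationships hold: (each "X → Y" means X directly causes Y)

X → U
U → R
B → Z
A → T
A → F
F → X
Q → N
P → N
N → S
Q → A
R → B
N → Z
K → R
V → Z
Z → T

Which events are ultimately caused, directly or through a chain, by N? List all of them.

Direct effects: S, Z.
2 steps out: T.
Not reachable from it: K, Q, A, F, X, U, R, V, B, P.

S, T, Z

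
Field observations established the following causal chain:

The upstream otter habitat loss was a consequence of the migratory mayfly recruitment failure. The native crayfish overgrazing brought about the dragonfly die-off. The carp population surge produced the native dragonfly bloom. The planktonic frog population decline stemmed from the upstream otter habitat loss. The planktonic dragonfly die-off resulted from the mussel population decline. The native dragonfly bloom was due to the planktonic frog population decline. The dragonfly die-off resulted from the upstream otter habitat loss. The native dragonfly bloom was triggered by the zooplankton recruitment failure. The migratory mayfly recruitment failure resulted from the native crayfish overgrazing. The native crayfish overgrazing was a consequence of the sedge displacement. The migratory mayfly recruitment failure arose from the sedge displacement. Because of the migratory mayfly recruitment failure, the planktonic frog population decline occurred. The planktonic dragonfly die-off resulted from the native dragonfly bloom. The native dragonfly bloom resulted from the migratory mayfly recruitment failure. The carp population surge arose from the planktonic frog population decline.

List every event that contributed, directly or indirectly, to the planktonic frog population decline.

Immediate causes of the planktonic frog population decline: the migratory mayfly recruitment failure, the upstream otter habitat loss.
Further upstream: the sedge displacement, the native crayfish overgrazing.

the migratory mayfly recruitment failure, the native crayfish overgrazing, the sedge displacement, the upstream otter habitat loss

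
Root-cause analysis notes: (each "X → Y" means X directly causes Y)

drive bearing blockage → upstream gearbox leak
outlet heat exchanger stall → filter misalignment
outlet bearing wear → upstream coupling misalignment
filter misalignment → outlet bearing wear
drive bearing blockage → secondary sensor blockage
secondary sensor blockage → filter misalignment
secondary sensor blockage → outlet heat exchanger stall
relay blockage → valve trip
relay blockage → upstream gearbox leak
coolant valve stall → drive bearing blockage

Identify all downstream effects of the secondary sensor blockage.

Direct effects: the outlet heat exchanger stall, the filter misalignment.
2 steps out: the outlet bearing wear.
3 steps out: the upstream coupling misalignment.
Not reachable from it: the relay blockage, the coolant valve stall, the drive bearing blockage, the valve trip, the upstream gearbox leak.

the filter misalignment, the outlet bearing wear, the outlet heat exchanger stall, the upstream coupling misalignment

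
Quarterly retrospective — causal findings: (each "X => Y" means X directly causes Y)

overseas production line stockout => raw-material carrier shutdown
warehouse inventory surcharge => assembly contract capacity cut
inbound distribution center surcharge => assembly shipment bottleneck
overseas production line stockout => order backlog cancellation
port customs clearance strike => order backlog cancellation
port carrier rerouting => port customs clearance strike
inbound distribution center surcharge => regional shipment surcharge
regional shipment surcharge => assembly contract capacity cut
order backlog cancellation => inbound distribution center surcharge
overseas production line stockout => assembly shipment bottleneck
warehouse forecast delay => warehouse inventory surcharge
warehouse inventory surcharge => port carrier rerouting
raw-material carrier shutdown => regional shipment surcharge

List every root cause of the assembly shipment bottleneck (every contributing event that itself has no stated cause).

Tracing upstream from the assembly shipment bottleneck: the assembly shipment bottleneck ← the inbound distribution center surcharge ← the order backlog cancellation ← the port customs clearance strike ← the port carrier rerouting ← the warehouse inventory surcharge ← the warehouse forecast delay.
A separate upstream branch: the assembly shipment bottleneck ← the overseas production line stockout.
Each of those chain origins has no stated cause.

the overseas production line stockout, the warehouse forecast delay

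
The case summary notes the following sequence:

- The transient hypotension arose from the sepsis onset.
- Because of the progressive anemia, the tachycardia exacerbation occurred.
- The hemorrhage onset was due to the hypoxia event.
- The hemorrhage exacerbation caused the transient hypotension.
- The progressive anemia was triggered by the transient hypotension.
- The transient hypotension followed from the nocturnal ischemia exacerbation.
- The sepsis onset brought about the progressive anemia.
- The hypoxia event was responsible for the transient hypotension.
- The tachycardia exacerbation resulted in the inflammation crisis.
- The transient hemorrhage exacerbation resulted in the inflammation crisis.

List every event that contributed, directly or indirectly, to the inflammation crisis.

the hemorrhage exacerbation, the hypoxia event, the nocturnal ischemia exacerbation, the progressive anemia, the sepsis onset, the tachycardia exacerbation, the transient hemorrhage exacerbation, the transient hypotension

Immediate causes of the inflammation crisis: the transient hemorrhage exacerbation, the tachycardia exacerbation.
Further upstream: the hypoxia event, the hemorrhage exacerbation, the sepsis onset, the nocturnal ischemia exacerbation, the transient hypotension, the progressive anemia.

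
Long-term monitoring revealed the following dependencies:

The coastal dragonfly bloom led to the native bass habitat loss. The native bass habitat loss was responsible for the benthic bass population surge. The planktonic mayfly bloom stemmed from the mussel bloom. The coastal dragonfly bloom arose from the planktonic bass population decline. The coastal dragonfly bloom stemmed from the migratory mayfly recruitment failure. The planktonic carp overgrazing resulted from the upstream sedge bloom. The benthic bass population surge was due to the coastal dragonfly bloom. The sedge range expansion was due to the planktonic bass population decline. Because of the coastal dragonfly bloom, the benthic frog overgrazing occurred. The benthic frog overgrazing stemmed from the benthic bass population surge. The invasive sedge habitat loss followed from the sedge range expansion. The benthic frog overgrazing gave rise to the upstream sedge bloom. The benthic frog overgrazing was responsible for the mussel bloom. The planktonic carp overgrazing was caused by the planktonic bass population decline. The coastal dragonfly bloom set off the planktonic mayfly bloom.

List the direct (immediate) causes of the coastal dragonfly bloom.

the migratory mayfly recruitment failure, the planktonic bass population decline

the migratory mayfly recruitment failure, the planktonic bass population decline → the coastal dragonfly bloom with nothing further upstream stated.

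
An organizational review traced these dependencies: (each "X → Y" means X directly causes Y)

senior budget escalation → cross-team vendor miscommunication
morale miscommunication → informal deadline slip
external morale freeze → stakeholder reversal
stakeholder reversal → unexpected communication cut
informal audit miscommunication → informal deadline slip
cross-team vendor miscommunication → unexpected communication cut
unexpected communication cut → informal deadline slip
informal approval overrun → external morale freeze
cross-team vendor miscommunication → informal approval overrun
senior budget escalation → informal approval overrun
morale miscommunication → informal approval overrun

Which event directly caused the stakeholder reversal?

Upstream contributors include the senior budget escalation, the cross-team vendor miscommunication, the morale miscommunication, the informal approval overrun, but only the external morale freeze feeds directly into the stakeholder reversal.

the external morale freeze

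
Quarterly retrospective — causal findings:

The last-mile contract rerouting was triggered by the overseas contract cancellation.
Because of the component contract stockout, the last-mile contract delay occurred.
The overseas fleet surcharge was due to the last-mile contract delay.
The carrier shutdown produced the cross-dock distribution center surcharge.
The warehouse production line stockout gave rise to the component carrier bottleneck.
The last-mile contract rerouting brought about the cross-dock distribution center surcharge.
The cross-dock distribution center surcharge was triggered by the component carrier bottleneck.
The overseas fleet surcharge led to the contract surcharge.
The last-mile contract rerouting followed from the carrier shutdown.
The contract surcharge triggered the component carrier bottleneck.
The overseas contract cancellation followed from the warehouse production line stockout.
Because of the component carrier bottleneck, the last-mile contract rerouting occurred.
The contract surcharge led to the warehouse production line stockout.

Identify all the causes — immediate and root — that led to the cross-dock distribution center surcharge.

the carrier shutdown, the component carrier bottleneck, the component contract stockout, the contract surcharge, the last-mile contract delay, the last-mile contract rerouting, the overseas contract cancellation, the overseas fleet surcharge, the warehouse production line stockout

Immediate causes of the cross-dock distribution center surcharge: the component carrier bottleneck, the carrier shutdown, the last-mile contract rerouting.
Further upstream: the component contract stockout, the last-mile contract delay, the overseas fleet surcharge, the contract surcharge, the warehouse production line stockout, the overseas contract cancellation.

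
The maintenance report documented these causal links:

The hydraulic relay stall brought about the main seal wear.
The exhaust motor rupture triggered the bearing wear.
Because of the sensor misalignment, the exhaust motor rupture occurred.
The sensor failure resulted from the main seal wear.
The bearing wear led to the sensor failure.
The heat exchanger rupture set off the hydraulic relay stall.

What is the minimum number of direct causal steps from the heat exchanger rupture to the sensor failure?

Shortest chain: the heat exchanger rupture → the hydraulic relay stall → the main seal wear → the sensor failure.

3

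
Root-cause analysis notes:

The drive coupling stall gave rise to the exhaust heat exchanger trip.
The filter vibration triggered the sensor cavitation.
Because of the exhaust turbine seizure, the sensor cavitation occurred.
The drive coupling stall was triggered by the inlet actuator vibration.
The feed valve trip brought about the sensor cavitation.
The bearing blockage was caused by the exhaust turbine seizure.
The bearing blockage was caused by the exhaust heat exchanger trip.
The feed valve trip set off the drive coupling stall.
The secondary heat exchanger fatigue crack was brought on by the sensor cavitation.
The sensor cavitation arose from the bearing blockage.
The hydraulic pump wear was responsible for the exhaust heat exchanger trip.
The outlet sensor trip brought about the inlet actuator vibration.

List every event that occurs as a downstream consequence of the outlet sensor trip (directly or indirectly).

the bearing blockage, the drive coupling stall, the exhaust heat exchanger trip, the inlet actuator vibration, the secondary heat exchanger fatigue crack, the sensor cavitation

Direct effects: the inlet actuator vibration.
2 steps out: the drive coupling stall.
3 steps out: the exhaust heat exchanger trip.
4 steps out: the bearing blockage.
5 steps out: the sensor cavitation.
6 steps out: the secondary heat exchanger fatigue crack.
Not reachable from it: the feed valve trip, the hydraulic pump wear, the filter vibration, the exhaust turbine seizure.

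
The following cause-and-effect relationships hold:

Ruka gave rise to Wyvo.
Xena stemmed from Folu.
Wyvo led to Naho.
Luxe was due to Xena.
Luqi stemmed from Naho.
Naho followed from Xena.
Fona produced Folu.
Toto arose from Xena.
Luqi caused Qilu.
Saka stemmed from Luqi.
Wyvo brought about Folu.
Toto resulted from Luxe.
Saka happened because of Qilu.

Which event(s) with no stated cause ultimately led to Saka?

Tracing upstream from Saka: Saka ← Luqi ← Naho ← Wyvo ← Ruka.
A separate upstream branch: Saka ← Luqi ← Naho ← Xena ← Folu ← Fona.
Each of those chain origins has no stated cause.

Fona, Ruka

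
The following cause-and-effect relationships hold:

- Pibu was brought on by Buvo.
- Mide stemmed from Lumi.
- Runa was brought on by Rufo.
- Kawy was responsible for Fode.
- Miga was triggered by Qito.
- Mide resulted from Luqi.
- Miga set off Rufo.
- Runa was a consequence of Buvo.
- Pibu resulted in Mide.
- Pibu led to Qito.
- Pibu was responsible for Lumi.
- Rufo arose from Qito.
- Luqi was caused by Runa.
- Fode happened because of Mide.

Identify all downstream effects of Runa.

Direct effects: Luqi.
2 steps out: Mide.
3 steps out: Fode.
Not reachable from it: Kawy, Buvo, Pibu, Qito, Miga, Rufo, Lumi.

Fode, Luqi, Mide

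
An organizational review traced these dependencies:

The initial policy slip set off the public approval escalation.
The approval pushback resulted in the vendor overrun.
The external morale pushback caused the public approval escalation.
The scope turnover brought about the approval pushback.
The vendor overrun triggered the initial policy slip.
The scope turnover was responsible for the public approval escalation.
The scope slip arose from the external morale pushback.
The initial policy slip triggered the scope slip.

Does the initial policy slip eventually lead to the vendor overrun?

The initial policy slip leads to the scope slip, the public approval escalation; the vendor overrun is not among them.

No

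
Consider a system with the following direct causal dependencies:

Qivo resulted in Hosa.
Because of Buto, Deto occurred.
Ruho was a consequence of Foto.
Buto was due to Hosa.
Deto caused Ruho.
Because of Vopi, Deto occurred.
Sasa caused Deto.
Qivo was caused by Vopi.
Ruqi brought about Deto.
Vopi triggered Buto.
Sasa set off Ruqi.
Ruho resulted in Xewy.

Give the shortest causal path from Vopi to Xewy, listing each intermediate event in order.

Vopi → Deto
Deto → Ruho
Ruho → Xewy
Length: 3 steps.

Vopi → Deto → Ruho → Xewy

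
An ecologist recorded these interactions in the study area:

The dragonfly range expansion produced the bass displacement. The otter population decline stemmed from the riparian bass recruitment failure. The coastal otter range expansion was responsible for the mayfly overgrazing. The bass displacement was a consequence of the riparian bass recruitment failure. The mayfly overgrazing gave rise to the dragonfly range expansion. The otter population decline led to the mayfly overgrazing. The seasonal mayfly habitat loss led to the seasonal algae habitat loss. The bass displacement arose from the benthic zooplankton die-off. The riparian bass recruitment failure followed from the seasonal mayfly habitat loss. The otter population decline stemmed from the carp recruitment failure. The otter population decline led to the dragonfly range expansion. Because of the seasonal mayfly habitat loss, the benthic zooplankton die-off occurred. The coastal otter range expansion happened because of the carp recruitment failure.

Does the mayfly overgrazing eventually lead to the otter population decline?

No

The mayfly overgrazing leads to the dragonfly range expansion, the bass displacement; the otter population decline is not among them.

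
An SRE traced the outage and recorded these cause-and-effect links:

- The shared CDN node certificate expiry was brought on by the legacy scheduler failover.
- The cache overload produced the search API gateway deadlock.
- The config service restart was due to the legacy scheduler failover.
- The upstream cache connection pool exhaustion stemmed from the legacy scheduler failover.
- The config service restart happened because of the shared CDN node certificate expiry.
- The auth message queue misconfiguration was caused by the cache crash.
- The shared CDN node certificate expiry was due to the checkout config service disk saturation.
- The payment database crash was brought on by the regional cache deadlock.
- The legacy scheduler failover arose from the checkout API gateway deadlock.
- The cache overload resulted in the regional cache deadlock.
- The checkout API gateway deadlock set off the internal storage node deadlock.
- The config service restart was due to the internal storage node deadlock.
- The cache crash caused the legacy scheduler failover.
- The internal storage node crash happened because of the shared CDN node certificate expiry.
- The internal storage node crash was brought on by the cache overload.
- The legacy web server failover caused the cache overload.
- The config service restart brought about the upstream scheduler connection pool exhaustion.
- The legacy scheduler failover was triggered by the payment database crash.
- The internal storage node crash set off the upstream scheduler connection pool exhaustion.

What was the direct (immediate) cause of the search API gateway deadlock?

Upstream contributors include the legacy web server failover, but only the cache overload feeds directly into the search API gateway deadlock.

the cache overload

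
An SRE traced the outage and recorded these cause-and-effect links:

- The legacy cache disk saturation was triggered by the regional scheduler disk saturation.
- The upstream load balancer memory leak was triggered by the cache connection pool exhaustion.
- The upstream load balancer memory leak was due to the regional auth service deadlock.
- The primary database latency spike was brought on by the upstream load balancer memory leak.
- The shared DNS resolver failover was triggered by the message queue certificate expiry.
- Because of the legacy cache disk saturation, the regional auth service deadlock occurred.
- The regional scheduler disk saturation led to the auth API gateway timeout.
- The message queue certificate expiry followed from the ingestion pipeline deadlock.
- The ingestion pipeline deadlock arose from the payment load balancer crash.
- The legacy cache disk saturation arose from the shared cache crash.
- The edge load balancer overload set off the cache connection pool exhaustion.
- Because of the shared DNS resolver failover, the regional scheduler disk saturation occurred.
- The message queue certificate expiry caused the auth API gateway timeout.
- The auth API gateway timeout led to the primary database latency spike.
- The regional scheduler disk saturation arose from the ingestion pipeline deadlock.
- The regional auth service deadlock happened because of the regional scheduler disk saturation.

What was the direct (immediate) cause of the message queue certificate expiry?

the ingestion pipeline deadlock

Upstream contributors include the payment load balancer crash, but only the ingestion pipeline deadlock feeds directly into the message queue certificate expiry.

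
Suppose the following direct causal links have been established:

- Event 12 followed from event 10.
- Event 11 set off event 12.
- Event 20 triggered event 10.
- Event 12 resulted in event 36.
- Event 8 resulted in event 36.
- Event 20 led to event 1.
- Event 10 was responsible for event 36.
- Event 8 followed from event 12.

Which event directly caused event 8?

event 12

Upstream contributors include event 20, event 10, event 11, but only event 12 feeds directly into event 8.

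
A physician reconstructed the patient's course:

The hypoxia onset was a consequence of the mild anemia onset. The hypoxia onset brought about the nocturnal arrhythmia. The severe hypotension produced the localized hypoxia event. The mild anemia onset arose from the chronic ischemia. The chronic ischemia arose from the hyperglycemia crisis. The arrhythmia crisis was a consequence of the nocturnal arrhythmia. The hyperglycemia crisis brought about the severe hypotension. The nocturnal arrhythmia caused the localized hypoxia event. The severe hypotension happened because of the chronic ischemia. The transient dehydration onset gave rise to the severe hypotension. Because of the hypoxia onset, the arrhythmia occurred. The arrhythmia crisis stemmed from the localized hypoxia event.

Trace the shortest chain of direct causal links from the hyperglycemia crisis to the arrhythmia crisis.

the hyperglycemia crisis → the severe hypotension
the severe hypotension → the localized hypoxia event
the localized hypoxia event → the arrhythmia crisis
Length: 3 steps.

the hyperglycemia crisis → the severe hypotension → the localized hypoxia event → the arrhythmia crisis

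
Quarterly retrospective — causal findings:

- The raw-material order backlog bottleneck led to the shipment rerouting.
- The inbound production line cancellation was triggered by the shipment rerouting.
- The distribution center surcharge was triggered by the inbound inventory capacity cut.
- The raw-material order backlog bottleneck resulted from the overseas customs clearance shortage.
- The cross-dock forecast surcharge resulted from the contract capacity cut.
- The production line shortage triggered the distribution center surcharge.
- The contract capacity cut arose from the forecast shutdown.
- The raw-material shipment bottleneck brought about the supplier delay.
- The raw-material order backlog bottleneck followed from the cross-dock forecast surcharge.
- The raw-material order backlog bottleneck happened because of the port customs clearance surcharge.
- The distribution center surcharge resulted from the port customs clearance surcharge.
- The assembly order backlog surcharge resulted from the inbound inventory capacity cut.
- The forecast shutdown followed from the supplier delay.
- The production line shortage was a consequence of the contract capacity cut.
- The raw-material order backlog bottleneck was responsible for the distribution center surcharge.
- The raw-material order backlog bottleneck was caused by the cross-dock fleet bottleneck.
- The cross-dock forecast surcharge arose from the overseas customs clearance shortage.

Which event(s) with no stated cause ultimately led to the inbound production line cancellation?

Tracing upstream from the inbound production line cancellation: the inbound production line cancellation ← the shipment rerouting ← the raw-material order backlog bottleneck ← the cross-dock forecast surcharge ← the contract capacity cut ← the forecast shutdown ← the supplier delay ← the raw-material shipment bottleneck.
A separate upstream branch: the inbound production line cancellation ← the shipment rerouting ← the raw-material order backlog bottleneck ← the cross-dock fleet bottleneck.
A separate upstream branch: the inbound production line cancellation ← the shipment rerouting ← the raw-material order backlog bottleneck ← the overseas customs clearance shortage.
A separate upstream branch: the inbound production line cancellation ← the shipment rerouting ← the raw-material order backlog bottleneck ← the port customs clearance surcharge.
Each of those chain origins has no stated cause.

the cross-dock fleet bottleneck, the overseas customs clearance shortage, the port customs clearance surcharge, the raw-material shipment bottleneck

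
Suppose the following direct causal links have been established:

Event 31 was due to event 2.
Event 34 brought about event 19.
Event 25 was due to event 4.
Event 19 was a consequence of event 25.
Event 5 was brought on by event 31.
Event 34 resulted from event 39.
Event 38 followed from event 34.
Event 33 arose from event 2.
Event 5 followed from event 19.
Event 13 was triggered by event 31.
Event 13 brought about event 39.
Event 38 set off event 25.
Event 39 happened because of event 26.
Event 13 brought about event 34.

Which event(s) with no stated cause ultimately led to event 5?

Tracing upstream from event 5: event 5 ← event 19 ← event 25 ← event 4.
A separate upstream branch: event 5 ← event 31 ← event 2.
A separate upstream branch: event 5 ← event 19 ← event 34 ← event 39 ← event 26.
Each of those chain origins has no stated cause.

event 2, event 26, event 4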